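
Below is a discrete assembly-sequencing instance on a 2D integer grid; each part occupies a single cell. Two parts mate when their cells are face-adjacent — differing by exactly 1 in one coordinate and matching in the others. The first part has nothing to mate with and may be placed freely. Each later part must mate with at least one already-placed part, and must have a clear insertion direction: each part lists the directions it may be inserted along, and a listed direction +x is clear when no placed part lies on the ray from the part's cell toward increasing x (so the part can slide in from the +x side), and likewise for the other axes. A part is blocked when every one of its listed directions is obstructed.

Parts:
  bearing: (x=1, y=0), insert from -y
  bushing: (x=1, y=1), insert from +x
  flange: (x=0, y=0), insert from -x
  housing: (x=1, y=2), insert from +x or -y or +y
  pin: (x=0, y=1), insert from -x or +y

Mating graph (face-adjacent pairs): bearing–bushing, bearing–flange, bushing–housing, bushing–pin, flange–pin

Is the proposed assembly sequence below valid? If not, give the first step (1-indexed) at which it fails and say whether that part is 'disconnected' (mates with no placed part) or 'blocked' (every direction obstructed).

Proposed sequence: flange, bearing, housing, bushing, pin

Invalid at step 3 (disconnected)

1. flange@(0, 0) [-x clear] — {flange}
2. bearing@(1, 0) [-y clear] — {bearing, flange}
3. housing@(1, 2) — no placed neighbour ⇒ disconnected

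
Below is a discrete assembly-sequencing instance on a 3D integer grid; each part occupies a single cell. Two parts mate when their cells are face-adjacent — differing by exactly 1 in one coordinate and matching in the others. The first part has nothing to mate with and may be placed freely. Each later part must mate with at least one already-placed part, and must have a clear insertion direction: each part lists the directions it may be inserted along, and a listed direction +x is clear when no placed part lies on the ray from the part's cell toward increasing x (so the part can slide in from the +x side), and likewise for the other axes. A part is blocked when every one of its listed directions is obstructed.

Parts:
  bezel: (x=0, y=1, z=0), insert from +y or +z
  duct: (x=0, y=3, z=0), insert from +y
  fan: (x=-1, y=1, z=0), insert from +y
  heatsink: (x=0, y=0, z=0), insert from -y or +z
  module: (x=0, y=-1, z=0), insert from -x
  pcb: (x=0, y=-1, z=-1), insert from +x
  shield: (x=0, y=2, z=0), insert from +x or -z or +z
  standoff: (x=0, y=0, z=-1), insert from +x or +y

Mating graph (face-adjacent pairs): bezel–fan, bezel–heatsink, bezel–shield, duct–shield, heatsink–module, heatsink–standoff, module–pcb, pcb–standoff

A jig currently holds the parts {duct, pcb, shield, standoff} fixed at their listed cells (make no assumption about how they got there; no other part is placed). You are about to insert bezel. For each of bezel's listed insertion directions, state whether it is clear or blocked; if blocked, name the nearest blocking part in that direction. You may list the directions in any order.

+y: blocked by shield; +z: clear

+y: nearest on ray is shield@(0, 2, 0) ⇒ blocked
+z: ray from bezel(0, 1, 0) has no placed part ⇒ clear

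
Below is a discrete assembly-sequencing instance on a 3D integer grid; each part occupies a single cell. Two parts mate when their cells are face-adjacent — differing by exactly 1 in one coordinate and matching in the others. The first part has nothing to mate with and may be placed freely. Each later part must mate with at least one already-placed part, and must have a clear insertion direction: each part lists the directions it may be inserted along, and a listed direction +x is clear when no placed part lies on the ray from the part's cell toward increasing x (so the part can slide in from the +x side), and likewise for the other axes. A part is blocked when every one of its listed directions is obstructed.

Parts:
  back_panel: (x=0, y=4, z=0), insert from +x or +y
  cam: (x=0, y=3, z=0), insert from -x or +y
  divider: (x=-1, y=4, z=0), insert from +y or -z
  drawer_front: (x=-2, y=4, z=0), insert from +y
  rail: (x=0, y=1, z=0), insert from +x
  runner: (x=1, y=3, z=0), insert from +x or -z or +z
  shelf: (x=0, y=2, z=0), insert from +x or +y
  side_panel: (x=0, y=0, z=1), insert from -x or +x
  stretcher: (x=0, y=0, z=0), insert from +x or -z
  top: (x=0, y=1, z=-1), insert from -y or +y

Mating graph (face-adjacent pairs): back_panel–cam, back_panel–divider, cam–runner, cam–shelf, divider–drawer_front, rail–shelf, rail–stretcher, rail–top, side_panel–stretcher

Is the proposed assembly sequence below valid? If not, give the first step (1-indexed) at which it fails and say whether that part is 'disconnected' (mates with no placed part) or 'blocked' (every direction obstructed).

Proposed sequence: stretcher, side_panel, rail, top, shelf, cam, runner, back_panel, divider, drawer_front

Valid

1. stretcher@(0, 0, 0) [+x clear] — {stretcher}
2. side_panel@(0, 0, 1) [-x clear] — {side_panel, stretcher}
3. rail@(0, 1, 0) [+x clear] — {rail, side_panel, stretcher}
4. top@(0, 1, -1) [-y clear] — {rail, side_panel, stretcher, top}
5. shelf@(0, 2, 0) [+x clear] — {rail, shelf, side_panel, stretcher, top}
6. cam@(0, 3, 0) [-x clear] — {cam, rail, shelf, side_panel, stretcher, top}
7. runner@(1, 3, 0) [+x clear] — {cam, rail, runner, shelf, side_panel, stretcher, top}
8. back_panel@(0, 4, 0) [+x clear] — {back_panel, cam, rail, runner, shelf, side_panel, stretcher, top}
9. divider@(-1, 4, 0) [+y clear] — {back_panel, cam, divider, rail, runner, shelf, side_panel, stretcher, top}
10. drawer_front@(-2, 4, 0) [+y clear] — {back_panel, cam, divider, drawer_front, rail, runner, shelf, side_panel, stretcher, top}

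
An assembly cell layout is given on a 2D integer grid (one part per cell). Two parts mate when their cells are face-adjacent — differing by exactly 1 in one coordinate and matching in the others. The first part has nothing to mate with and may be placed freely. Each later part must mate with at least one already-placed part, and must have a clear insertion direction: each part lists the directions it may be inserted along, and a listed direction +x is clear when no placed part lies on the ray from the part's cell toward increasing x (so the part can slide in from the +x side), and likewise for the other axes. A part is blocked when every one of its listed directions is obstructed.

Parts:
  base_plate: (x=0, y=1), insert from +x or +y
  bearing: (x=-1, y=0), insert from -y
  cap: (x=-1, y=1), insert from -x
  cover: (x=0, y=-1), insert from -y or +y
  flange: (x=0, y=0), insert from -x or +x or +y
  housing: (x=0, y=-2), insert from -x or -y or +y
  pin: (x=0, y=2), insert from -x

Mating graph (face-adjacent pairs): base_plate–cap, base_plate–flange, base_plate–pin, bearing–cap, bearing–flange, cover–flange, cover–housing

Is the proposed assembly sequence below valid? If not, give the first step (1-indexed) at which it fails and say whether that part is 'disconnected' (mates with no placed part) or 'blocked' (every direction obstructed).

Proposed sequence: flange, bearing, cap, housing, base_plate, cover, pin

1. flange@(0, 0) [-x clear] — {flange}
2. bearing@(-1, 0) [-y clear] — {bearing, flange}
3. cap@(-1, 1) [-x clear] — {bearing, cap, flange}
4. housing@(0, -2) — no placed neighbour ⇒ disconnected

Invalid at step 4 (disconnected)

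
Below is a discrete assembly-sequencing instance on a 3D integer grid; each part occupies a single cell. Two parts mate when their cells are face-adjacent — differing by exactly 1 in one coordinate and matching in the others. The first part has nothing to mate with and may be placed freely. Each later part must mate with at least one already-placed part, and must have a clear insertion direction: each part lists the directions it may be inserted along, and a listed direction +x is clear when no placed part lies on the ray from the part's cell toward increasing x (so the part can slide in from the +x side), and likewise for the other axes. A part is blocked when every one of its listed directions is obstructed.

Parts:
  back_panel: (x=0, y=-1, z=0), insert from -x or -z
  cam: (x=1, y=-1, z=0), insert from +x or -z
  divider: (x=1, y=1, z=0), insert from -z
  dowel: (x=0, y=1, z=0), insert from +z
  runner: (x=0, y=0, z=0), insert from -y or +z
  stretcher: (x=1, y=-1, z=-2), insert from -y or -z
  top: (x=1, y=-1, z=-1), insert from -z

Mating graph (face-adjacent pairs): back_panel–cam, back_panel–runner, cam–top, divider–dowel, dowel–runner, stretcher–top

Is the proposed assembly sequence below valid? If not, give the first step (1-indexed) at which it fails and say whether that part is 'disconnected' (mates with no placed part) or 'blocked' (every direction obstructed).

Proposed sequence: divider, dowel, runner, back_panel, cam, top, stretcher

Valid

1. divider@(1, 1, 0) [-z clear] — {divider}
2. dowel@(0, 1, 0) [+z clear] — {divider, dowel}
3. runner@(0, 0, 0) [-y clear] — {divider, dowel, runner}
4. back_panel@(0, -1, 0) [-x clear] — {back_panel, divider, dowel, runner}
5. cam@(1, -1, 0) [+x clear] — {back_panel, cam, divider, dowel, runner}
6. top@(1, -1, -1) [-z clear] — {back_panel, cam, divider, dowel, runner, top}
7. stretcher@(1, -1, -2) [-y clear] — {back_panel, cam, divider, dowel, runner, stretcher, top}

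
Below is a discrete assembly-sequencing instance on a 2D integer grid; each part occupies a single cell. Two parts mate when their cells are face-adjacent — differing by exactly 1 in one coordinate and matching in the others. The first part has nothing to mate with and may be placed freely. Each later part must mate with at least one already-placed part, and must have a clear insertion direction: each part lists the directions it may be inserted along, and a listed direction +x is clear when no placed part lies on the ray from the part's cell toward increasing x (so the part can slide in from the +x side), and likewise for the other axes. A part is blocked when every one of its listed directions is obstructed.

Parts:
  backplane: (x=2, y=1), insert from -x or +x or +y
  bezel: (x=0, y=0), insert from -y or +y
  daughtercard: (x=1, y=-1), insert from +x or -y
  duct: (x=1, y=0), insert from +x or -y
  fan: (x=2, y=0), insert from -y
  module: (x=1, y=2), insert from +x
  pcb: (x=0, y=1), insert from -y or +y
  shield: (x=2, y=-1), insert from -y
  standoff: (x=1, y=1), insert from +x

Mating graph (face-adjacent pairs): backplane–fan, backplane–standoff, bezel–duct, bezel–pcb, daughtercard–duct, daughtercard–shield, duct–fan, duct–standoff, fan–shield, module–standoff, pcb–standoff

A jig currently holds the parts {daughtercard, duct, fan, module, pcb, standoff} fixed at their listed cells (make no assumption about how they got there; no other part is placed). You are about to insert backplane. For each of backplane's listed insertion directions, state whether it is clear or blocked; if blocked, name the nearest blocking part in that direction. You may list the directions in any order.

-x: nearest on ray is standoff@(1, 1) ⇒ blocked
+x: ray from backplane(2, 1) has no placed part ⇒ clear
+y: ray from backplane(2, 1) has no placed part ⇒ clear

+x: clear; +y: clear; -x: blocked by standoff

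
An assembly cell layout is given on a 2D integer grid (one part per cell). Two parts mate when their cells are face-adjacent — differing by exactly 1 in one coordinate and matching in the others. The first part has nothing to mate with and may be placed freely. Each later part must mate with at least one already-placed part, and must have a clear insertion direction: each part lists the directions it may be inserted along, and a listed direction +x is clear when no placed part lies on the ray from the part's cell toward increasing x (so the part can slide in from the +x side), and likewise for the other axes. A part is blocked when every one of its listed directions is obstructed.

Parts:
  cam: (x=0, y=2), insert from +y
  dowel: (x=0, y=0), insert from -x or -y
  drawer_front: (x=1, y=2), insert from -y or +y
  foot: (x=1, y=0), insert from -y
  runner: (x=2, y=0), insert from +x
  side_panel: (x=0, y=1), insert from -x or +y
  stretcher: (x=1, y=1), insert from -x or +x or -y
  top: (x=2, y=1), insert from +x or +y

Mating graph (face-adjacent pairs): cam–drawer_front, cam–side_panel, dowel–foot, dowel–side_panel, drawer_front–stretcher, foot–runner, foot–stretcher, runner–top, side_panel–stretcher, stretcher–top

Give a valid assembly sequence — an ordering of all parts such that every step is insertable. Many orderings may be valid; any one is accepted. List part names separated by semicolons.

1. side_panel@(0, 1) [-x clear] — {side_panel}
2. dowel@(0, 0) [-x clear] — {dowel, side_panel}
3. foot@(1, 0) [-y clear] — {dowel, foot, side_panel}
4. runner@(2, 0) [+x clear] — {dowel, foot, runner, side_panel}
5. stretcher@(1, 1) [+x clear] — {dowel, foot, runner, side_panel, stretcher}
6. top@(2, 1) [+x clear] — {dowel, foot, runner, side_panel, stretcher, top}
7. drawer_front@(1, 2) [+y clear] — {dowel, drawer_front, foot, runner, side_panel, stretcher, top}
8. cam@(0, 2) [+y clear] — {cam, dowel, drawer_front, foot, runner, side_panel, stretcher, top}

side_panel; dowel; foot; runner; stretcher; top; drawer_front; cam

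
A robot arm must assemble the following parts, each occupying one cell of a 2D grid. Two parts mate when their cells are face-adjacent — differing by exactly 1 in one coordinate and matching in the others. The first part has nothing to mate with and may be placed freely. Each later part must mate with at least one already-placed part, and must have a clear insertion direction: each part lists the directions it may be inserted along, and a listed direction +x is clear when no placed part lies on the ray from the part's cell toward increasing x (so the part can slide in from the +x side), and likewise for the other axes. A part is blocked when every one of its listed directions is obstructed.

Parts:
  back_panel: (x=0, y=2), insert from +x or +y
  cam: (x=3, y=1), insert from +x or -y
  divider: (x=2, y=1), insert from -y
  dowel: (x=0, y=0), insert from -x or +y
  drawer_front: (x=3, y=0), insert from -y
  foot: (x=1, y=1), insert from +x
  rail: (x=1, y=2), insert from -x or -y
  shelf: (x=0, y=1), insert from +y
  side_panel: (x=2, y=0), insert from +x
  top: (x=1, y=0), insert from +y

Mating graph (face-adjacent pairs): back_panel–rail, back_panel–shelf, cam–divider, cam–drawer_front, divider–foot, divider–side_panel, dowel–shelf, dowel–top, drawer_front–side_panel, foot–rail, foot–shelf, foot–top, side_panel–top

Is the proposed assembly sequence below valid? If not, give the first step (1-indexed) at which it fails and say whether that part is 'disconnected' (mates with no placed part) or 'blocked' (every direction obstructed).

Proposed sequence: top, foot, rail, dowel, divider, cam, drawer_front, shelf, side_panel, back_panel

Invalid at step 9 (blocked)

1. top@(1, 0) [+y clear] — {top}
2. foot@(1, 1) [+x clear] — {foot, top}
3. rail@(1, 2) [-x clear] — {foot, rail, top}
4. dowel@(0, 0) [-x clear] — {dowel, foot, rail, top}
5. divider@(2, 1) [-y clear] — {divider, dowel, foot, rail, top}
6. cam@(3, 1) [+x clear] — {cam, divider, dowel, foot, rail, top}
7. drawer_front@(3, 0) [-y clear] — {cam, divider, dowel, drawer_front, foot, rail, top}
8. shelf@(0, 1) [+y clear] — {cam, divider, dowel, drawer_front, foot, rail, shelf, top}
9. side_panel@(2, 0) — +x all obstructed ⇒ blocked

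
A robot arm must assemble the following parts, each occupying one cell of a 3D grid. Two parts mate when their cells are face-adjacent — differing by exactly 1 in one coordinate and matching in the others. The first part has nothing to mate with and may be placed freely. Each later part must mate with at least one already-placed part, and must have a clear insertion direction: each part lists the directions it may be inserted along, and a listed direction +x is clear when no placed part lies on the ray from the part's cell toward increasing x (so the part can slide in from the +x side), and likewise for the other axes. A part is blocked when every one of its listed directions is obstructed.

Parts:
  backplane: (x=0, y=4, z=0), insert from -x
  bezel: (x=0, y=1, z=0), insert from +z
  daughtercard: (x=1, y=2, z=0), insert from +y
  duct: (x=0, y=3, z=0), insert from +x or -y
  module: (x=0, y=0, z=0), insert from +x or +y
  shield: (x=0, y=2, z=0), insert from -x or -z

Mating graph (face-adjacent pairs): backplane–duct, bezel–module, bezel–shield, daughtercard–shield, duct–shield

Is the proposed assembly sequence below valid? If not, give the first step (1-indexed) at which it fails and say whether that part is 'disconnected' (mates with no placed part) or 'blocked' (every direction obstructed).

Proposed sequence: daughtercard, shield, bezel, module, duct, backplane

Valid

1. daughtercard@(1, 2, 0) [+y clear] — {daughtercard}
2. shield@(0, 2, 0) [-x clear] — {daughtercard, shield}
3. bezel@(0, 1, 0) [+z clear] — {bezel, daughtercard, shield}
4. module@(0, 0, 0) [+x clear] — {bezel, daughtercard, module, shield}
5. duct@(0, 3, 0) [+x clear] — {bezel, daughtercard, duct, module, shield}
6. backplane@(0, 4, 0) [-x clear] — {backplane, bezel, daughtercard, duct, module, shield}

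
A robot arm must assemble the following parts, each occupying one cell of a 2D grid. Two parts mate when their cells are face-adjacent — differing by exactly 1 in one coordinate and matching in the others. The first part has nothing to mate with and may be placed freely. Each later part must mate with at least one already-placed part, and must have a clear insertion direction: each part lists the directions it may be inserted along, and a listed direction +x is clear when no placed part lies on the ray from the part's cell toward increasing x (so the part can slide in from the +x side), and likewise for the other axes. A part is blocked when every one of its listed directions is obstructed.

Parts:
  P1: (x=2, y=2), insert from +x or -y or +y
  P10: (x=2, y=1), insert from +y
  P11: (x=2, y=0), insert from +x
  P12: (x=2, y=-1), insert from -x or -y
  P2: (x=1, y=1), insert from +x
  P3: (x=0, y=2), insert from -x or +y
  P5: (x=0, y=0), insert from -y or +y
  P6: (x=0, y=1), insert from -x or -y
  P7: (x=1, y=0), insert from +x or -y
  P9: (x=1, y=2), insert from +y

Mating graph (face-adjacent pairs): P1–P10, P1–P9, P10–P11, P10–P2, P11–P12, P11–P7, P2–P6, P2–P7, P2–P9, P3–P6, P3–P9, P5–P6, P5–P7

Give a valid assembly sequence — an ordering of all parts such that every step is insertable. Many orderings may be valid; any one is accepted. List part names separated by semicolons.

P5; P6; P3; P2; P9; P10; P11; P12; P7; P1

1. P5@(0, 0) [-y clear] — {P5}
2. P6@(0, 1) [-x clear] — {P5, P6}
3. P3@(0, 2) [-x clear] — {P3, P5, P6}
4. P2@(1, 1) [+x clear] — {P2, P3, P5, P6}
5. P9@(1, 2) [+y clear] — {P2, P3, P5, P6, P9}
6. P10@(2, 1) [+y clear] — {P10, P2, P3, P5, P6, P9}
7. P11@(2, 0) [+x clear] — {P10, P11, P2, P3, P5, P6, P9}
8. P12@(2, -1) [-x clear] — {P10, P11, P12, P2, P3, P5, P6, P9}
9. P7@(1, 0) [-y clear] — {P10, P11, P12, P2, P3, P5, P6, P7, P9}
10. P1@(2, 2) [+x clear] — {P1, P10, P11, P12, P2, P3, P5, P6, P7, P9}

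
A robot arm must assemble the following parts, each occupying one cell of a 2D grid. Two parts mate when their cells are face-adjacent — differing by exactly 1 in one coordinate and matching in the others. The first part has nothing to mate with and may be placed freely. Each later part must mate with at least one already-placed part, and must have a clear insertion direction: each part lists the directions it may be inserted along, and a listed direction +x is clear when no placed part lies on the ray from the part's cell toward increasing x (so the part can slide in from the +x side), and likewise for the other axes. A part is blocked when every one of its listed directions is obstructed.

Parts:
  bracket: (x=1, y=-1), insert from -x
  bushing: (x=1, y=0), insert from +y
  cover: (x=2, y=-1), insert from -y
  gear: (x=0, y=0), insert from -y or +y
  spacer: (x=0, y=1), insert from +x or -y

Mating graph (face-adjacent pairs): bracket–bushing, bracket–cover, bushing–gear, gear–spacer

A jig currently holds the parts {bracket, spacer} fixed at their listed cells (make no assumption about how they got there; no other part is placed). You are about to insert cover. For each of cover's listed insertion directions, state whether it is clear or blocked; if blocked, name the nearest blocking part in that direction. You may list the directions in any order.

-y: ray from cover(2, -1) has no placed part ⇒ clear

-y: clear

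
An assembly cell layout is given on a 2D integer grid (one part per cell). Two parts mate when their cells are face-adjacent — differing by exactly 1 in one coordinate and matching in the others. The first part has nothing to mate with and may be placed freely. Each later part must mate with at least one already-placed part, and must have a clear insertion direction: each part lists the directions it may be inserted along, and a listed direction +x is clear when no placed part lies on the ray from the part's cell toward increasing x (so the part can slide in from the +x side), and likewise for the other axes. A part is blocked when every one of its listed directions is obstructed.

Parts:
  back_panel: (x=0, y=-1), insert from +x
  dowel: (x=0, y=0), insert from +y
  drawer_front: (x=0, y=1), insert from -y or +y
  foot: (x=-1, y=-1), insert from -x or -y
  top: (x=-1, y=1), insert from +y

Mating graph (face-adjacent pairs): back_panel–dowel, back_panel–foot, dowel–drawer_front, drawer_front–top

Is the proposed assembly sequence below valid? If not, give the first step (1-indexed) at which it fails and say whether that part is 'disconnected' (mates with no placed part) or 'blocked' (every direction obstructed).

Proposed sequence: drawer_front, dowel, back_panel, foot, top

Invalid at step 2 (blocked)

1. drawer_front@(0, 1) [-y clear] — {drawer_front}
2. dowel@(0, 0) — +y all obstructed ⇒ blocked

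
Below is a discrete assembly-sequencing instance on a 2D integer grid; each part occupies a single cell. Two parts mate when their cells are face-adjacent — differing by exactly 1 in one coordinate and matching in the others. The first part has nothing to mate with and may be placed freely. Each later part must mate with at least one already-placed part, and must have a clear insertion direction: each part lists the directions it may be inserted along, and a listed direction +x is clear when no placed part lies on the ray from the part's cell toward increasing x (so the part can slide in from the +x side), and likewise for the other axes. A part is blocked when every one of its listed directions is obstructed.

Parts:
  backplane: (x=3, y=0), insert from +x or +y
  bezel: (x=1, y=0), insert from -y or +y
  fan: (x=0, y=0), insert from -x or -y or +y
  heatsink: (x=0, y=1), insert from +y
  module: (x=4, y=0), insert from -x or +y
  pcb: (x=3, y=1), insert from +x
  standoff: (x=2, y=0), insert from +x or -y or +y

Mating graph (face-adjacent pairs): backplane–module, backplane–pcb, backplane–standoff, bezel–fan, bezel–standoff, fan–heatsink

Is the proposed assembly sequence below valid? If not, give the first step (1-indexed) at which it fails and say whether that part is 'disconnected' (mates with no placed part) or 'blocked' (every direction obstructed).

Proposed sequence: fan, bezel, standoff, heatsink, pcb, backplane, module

1. fan@(0, 0) [-x clear] — {fan}
2. bezel@(1, 0) [-y clear] — {bezel, fan}
3. standoff@(2, 0) [+x clear] — {bezel, fan, standoff}
4. heatsink@(0, 1) [+y clear] — {bezel, fan, heatsink, standoff}
5. pcb@(3, 1) — no placed neighbour ⇒ disconnected

Invalid at step 5 (disconnected)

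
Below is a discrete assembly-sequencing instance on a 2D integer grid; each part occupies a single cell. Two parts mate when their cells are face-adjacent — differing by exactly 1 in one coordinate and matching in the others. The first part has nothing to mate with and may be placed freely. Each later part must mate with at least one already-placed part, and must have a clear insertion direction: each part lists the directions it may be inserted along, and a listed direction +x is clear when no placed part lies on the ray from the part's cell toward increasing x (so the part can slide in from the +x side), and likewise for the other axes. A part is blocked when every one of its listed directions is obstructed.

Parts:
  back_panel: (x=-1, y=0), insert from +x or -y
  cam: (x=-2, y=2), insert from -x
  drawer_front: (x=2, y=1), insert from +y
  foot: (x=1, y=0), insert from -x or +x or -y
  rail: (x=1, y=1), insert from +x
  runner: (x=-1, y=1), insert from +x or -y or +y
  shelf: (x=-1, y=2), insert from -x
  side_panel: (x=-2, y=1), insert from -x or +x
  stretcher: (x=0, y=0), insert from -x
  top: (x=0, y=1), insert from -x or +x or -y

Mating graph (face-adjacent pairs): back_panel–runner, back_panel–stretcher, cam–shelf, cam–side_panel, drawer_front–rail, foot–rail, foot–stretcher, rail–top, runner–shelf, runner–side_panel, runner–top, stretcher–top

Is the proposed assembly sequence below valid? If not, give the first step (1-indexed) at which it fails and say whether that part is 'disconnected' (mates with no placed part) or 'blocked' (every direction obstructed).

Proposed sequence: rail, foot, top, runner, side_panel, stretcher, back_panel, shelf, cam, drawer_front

1. rail@(1, 1) [+x clear] — {rail}
2. foot@(1, 0) [-x clear] — {foot, rail}
3. top@(0, 1) [-x clear] — {foot, rail, top}
4. runner@(-1, 1) [-y clear] — {foot, rail, runner, top}
5. side_panel@(-2, 1) [-x clear] — {foot, rail, runner, side_panel, top}
6. stretcher@(0, 0) [-x clear] — {foot, rail, runner, side_panel, stretcher, top}
7. back_panel@(-1, 0) [-y clear] — {back_panel, foot, rail, runner, side_panel, stretcher, top}
8. shelf@(-1, 2) [-x clear] — {back_panel, foot, rail, runner, shelf, side_panel, stretcher, top}
9. cam@(-2, 2) [-x clear] — {back_panel, cam, foot, rail, runner, shelf, side_panel, stretcher, top}
10. drawer_front@(2, 1) [+y clear] — {back_panel, cam, drawer_front, foot, rail, runner, shelf, side_panel, stretcher, top}

Valid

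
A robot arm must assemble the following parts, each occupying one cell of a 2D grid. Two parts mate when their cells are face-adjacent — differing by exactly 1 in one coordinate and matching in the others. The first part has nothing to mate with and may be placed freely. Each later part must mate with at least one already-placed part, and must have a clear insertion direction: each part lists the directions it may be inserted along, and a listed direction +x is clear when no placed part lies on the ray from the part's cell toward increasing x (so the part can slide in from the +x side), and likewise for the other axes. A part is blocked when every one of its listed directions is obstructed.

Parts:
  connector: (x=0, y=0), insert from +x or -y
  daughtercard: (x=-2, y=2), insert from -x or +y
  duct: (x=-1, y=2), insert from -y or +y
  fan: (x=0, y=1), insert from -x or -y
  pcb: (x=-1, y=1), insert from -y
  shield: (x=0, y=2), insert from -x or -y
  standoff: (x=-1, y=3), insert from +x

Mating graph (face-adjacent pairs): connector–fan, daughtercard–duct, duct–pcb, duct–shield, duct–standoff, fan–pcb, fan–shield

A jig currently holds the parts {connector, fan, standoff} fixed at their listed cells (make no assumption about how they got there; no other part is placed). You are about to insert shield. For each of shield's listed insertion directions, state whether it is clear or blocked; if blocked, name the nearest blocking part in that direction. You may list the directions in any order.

-x: ray from shield(0, 2) has no placed part ⇒ clear
-y: nearest on ray is fan@(0, 1) ⇒ blocked

-x: clear; -y: blocked by fan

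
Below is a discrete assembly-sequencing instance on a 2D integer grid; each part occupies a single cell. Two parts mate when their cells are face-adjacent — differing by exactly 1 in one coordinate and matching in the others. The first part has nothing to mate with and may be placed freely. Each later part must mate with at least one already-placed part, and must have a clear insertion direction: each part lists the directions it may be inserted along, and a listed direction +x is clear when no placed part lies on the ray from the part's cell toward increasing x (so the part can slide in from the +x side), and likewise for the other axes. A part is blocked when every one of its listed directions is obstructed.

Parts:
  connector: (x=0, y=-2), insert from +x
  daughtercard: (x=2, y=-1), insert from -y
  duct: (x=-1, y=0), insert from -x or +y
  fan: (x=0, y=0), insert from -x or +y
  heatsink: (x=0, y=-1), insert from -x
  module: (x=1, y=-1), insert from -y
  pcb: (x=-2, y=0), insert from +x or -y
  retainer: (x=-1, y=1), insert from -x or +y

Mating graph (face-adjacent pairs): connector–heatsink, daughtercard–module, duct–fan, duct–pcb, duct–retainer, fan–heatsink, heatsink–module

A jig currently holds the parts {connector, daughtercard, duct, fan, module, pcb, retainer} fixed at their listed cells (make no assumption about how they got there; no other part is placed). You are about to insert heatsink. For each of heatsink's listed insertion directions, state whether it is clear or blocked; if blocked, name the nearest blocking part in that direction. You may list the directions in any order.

-x: ray from heatsink(0, -1) has no placed part ⇒ clear

-x: clear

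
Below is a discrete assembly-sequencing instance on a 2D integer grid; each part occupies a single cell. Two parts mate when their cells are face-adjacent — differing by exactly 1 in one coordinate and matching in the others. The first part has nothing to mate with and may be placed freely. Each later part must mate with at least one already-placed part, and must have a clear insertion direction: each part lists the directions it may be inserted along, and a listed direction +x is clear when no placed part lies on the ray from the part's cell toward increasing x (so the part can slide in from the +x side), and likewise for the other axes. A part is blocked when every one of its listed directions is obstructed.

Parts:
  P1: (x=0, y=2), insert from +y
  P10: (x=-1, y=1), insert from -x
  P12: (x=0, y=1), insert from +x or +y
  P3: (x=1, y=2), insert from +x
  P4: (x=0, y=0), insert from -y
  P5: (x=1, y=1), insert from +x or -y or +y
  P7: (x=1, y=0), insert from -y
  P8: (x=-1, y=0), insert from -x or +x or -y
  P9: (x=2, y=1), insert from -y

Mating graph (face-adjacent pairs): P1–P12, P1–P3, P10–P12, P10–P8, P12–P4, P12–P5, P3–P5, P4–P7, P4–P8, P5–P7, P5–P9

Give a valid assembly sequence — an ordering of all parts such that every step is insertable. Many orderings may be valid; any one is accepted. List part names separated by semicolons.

P8; P10; P12; P1; P3; P5; P7; P9; P4

1. P8@(-1, 0) [-x clear] — {P8}
2. P10@(-1, 1) [-x clear] — {P10, P8}
3. P12@(0, 1) [+x clear] — {P10, P12, P8}
4. P1@(0, 2) [+y clear] — {P1, P10, P12, P8}
5. P3@(1, 2) [+x clear] — {P1, P10, P12, P3, P8}
6. P5@(1, 1) [+x clear] — {P1, P10, P12, P3, P5, P8}
7. P7@(1, 0) [-y clear] — {P1, P10, P12, P3, P5, P7, P8}
8. P9@(2, 1) [-y clear] — {P1, P10, P12, P3, P5, P7, P8, P9}
9. P4@(0, 0) [-y clear] — {P1, P10, P12, P3, P4, P5, P7, P8, P9}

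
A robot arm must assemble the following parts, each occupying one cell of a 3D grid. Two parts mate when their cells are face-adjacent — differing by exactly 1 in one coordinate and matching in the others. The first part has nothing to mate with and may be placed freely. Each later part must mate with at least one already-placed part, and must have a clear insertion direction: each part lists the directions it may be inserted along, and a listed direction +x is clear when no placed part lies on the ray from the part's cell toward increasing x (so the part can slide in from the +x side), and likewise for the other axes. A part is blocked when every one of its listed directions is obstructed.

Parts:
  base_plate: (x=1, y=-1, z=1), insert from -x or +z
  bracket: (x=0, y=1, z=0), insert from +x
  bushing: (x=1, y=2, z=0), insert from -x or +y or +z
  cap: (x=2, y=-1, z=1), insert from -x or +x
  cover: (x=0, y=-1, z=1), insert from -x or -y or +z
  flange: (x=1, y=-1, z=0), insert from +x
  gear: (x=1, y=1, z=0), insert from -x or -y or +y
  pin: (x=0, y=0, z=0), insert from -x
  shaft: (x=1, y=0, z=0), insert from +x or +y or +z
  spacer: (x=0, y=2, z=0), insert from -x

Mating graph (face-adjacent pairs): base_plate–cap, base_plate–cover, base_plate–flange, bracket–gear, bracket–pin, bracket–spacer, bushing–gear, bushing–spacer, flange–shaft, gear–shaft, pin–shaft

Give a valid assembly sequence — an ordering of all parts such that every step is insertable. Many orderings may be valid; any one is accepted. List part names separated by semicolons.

spacer; bracket; gear; pin; bushing; shaft; flange; base_plate; cover; cap

1. spacer@(0, 2, 0) [-x clear] — {spacer}
2. bracket@(0, 1, 0) [+x clear] — {bracket, spacer}
3. gear@(1, 1, 0) [-y clear] — {bracket, gear, spacer}
4. pin@(0, 0, 0) [-x clear] — {bracket, gear, pin, spacer}
5. bushing@(1, 2, 0) [+y clear] — {bracket, bushing, gear, pin, spacer}
6. shaft@(1, 0, 0) [+x clear] — {bracket, bushing, gear, pin, shaft, spacer}
7. flange@(1, -1, 0) [+x clear] — {bracket, bushing, flange, gear, pin, shaft, spacer}
8. base_plate@(1, -1, 1) [-x clear] — {base_plate, bracket, bushing, flange, gear, pin, shaft, spacer}
9. cover@(0, -1, 1) [-x clear] — {base_plate, bracket, bushing, cover, flange, gear, pin, shaft, spacer}
10. cap@(2, -1, 1) [+x clear] — {base_plate, bracket, bushing, cap, cover, flange, gear, pin, shaft, spacer}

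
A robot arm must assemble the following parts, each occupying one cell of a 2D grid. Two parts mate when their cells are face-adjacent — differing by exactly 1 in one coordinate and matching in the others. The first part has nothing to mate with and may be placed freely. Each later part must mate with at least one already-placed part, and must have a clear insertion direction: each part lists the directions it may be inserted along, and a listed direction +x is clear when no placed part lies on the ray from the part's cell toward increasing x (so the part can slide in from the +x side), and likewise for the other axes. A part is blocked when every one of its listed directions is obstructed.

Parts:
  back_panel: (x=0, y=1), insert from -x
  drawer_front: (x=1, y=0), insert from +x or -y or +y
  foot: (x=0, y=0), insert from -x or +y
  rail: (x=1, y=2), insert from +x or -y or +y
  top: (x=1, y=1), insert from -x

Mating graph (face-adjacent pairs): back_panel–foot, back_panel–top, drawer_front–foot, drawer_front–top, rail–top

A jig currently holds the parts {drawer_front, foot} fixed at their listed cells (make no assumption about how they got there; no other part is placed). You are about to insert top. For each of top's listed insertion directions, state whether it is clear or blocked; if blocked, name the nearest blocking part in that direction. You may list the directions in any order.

-x: ray from top(1, 1) has no placed part ⇒ clear

-x: clear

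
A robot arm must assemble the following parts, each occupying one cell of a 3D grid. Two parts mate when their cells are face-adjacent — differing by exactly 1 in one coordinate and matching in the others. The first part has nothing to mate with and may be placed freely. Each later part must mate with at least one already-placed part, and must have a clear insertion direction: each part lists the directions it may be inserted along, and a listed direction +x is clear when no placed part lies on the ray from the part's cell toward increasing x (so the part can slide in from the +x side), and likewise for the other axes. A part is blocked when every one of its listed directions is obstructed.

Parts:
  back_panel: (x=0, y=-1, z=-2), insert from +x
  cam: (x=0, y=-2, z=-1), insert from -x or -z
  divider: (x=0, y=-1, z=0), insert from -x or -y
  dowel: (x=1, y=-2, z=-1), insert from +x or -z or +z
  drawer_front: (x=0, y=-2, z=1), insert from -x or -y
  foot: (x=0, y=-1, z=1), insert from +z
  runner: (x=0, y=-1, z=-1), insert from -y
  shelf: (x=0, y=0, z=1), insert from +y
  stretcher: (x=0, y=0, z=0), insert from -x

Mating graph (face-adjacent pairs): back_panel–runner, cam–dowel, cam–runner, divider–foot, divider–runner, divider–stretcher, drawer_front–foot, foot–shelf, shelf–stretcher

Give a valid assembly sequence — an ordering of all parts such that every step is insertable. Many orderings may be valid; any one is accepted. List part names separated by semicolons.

runner; back_panel; cam; dowel; divider; stretcher; shelf; foot; drawer_front

1. runner@(0, -1, -1) [-y clear] — {runner}
2. back_panel@(0, -1, -2) [+x clear] — {back_panel, runner}
3. cam@(0, -2, -1) [-x clear] — {back_panel, cam, runner}
4. dowel@(1, -2, -1) [+x clear] — {back_panel, cam, dowel, runner}
5. divider@(0, -1, 0) [-x clear] — {back_panel, cam, divider, dowel, runner}
6. stretcher@(0, 0, 0) [-x clear] — {back_panel, cam, divider, dowel, runner, stretcher}
7. shelf@(0, 0, 1) [+y clear] — {back_panel, cam, divider, dowel, runner, shelf, stretcher}
8. foot@(0, -1, 1) [+z clear] — {back_panel, cam, divider, dowel, foot, runner, shelf, stretcher}
9. drawer_front@(0, -2, 1) [-x clear] — {back_panel, cam, divider, dowel, drawer_front, foot, runner, shelf, stretcher}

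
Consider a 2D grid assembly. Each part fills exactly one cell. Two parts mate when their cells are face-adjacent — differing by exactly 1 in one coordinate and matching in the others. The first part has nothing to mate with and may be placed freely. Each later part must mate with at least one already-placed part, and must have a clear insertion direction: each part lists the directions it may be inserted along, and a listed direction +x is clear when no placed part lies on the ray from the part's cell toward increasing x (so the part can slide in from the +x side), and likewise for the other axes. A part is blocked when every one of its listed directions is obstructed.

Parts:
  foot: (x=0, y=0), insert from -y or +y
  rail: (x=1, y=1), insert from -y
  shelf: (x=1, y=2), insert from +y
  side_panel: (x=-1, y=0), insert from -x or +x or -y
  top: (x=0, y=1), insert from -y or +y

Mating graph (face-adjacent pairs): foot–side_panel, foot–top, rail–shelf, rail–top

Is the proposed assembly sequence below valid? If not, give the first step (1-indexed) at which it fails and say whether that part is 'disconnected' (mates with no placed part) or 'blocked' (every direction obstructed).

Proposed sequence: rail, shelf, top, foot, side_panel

Valid

1. rail@(1, 1) [-y clear] — {rail}
2. shelf@(1, 2) [+y clear] — {rail, shelf}
3. top@(0, 1) [-y clear] — {rail, shelf, top}
4. foot@(0, 0) [-y clear] — {foot, rail, shelf, top}
5. side_panel@(-1, 0) [-x clear] — {foot, rail, shelf, side_panel, top}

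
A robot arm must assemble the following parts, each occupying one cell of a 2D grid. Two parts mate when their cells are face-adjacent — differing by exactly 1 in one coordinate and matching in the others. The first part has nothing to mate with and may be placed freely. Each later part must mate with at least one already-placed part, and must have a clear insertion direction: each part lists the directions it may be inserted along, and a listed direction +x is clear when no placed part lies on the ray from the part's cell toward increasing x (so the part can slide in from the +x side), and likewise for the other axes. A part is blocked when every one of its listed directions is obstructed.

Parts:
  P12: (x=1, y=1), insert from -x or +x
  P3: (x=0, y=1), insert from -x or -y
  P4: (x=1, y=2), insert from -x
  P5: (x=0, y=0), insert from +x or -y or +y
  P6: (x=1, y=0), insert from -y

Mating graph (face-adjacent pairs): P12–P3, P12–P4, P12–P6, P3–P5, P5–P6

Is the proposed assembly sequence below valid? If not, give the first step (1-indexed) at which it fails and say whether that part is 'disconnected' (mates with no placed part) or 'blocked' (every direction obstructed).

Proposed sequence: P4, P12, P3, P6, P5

Valid

1. P4@(1, 2) [-x clear] — {P4}
2. P12@(1, 1) [-x clear] — {P12, P4}
3. P3@(0, 1) [-x clear] — {P12, P3, P4}
4. P6@(1, 0) [-y clear] — {P12, P3, P4, P6}
5. P5@(0, 0) [-y clear] — {P12, P3, P4, P5, P6}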